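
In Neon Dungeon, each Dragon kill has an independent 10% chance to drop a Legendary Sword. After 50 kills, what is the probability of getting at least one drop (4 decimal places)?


P(at least one) = 1 - P(none) = 1 - (1-p)^n
p = 10/100 = 0.1
1 - p = 0.9
(1 - p)^50 = 0.9^50 = 0.005154
P(at least one) = 1 - 0.005154 = 0.9948

0.9948


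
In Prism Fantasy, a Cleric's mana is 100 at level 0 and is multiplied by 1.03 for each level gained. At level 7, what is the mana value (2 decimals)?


value = base * growth^level
= 100 * 1.03^7
= 100 * 1.229874
= 122.99

122.99 mana


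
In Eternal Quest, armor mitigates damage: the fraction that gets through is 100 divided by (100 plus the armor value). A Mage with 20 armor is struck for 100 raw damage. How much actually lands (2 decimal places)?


actual = 100 * 100 / (100 + 20)
= 100 * 100 / 120
= 10000 / 120
= 83.33

83.33 damage


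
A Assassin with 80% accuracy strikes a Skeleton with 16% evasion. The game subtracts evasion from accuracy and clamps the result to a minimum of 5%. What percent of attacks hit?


accuracy - evasion = 80 - 16 = 64
Apply floor: max(64, 5) = 64
Hit chance = 64%

64%


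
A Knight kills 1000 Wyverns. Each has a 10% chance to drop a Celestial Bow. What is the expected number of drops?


Expected drops = kills * (drop_rate / 100)
= 1000 * (10 / 100)
= 1000 * 0.1
= 100.0

100.0 drops


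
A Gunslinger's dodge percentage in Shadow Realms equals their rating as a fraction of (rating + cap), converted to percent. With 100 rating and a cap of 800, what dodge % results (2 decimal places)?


dodge% = 100 / (100 + 800) * 100
= 100 / 900 * 100
= 0.111111 * 100
= 11.11%

11.11%


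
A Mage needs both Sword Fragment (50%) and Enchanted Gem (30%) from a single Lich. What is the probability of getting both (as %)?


For independent events, P(both) = P(A) * P(B)
= 50% * 30%
= 1500 / 100 %
= 15.0%

15.0%


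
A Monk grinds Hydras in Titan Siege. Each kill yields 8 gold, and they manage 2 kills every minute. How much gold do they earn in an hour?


Gold per minute = 8 * 2 = 16
Gold per hour = 16 * 60 = 960

960 gold/hour


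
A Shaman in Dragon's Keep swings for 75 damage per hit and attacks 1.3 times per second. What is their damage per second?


DPS = damage * attack_speed
= 75 * 1.3
= 97.5

97.5 DPS


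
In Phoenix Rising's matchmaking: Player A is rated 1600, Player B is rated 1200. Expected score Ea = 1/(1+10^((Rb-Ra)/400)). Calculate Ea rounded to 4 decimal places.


Elo expected score: Ea = 1/(1 + 10^((Rb-Ra)/400))
Rb - Ra = 1200 - 1600 = -400
(Rb-Ra)/400 = -400/400 = -1.0
10^-1.0 = 0.1
Ea = 1/(1 + 0.1) = 1/1.1 = 0.9091

0.9091


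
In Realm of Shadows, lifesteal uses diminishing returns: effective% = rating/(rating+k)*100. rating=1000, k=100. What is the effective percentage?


effective% = rating / (rating + k) * 100
= 1000 / (1000 + 100) * 100
= 1000 / 1100 * 100
= 0.909091 * 100
= 90.91%

90.91%


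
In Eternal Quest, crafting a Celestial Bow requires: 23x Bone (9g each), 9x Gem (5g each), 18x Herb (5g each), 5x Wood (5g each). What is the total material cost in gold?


Cost breakdown:
  Bone: 23 * 9 = 207
  Gem: 9 * 5 = 45
  Herb: 18 * 5 = 90
  Wood: 5 * 5 = 25
Total = 207 + 45 + 90 + 25 = 367

367 gold


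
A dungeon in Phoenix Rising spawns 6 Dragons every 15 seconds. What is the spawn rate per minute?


Spawns per minute = count * (60 / interval)
= 6 * (60 / 15)
= 6 * 4.0
= 24.0

24.0 per minute


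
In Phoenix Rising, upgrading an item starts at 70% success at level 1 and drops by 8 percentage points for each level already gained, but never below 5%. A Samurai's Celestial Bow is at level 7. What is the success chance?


raw_rate = 70 - 8 * (7 - 1)
= 70 - 8 * 6
= 70 - 48
= 22
Apply floor: max(22, 5) = 22%

22%


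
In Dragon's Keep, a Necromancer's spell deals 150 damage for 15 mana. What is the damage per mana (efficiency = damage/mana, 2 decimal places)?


Efficiency = damage / mana
= 150 / 15
= 10.00

10.00 dmg/mana


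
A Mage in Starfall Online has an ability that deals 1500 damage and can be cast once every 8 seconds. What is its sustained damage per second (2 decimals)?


DPS = damage / cooldown
= 1500 / 8
= 187.50

187.50 DPS


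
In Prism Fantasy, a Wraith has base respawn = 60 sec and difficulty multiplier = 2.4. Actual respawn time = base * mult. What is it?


Respawn time = base * multiplier
= 60 * 2.4
= 144.0 seconds

144.0 seconds


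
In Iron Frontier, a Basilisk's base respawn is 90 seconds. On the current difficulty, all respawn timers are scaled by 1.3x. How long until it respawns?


Respawn time = base * multiplier
= 90 * 1.3
= 117.0 seconds

117.0 seconds


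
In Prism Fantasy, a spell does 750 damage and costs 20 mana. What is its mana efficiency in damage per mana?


Efficiency = damage / mana
= 750 / 20
= 37.50

37.50 dmg/mana


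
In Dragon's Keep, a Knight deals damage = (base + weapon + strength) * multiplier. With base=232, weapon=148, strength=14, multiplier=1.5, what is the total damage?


Sum base + weapon + str = 232 + 148 + 14 = 394
Multiply by 1.5:
394 * 1.5 = 591.0

591.0 damage


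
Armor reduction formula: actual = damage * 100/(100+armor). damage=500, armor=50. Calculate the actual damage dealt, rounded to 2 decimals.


actual = 500 * 100 / (100 + 50)
= 500 * 100 / 150
= 50000 / 150
= 333.33

333.33 damage


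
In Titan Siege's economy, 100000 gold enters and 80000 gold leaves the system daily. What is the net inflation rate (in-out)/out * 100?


Net gold = 100000 - 80000 = 20000
Inflation rate = net / sunk * 100 = 20000 / 80000 * 100
= 0.25 * 100
= 25.00%

25.00%


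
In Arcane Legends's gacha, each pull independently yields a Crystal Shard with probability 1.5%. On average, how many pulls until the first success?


Expected pulls for a geometric distribution = 1/p = 100 / rate%
= 100 / 1.5
= 66.67

66.67 pulls


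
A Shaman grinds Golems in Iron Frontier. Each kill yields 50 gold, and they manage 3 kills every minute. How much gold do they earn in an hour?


Gold per minute = 50 * 3 = 150
Gold per hour = 150 * 60 = 9000

9000 gold/hour


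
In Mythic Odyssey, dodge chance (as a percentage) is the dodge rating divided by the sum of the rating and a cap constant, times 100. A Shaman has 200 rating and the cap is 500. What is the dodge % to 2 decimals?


dodge% = 200 / (200 + 500) * 100
= 200 / 700 * 100
= 0.285714 * 100
= 28.57%

28.57%


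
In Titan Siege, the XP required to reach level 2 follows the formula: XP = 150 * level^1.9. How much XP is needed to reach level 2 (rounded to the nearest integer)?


XP = 150 * level^1.9
Substitute level = 2:
XP = 150 * 2^1.9
= 150 * 3.7321
= 560

560 XP


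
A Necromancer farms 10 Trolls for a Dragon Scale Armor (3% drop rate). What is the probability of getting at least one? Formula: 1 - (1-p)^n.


P(at least one) = 1 - P(none) = 1 - (1-p)^n
p = 3/100 = 0.03
1 - p = 0.97
(1 - p)^10 = 0.97^10 = 0.737424
P(at least one) = 1 - 0.737424 = 0.2626

0.2626


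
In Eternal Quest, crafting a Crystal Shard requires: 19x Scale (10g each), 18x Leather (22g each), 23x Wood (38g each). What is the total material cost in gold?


Cost breakdown:
  Scale: 19 * 10 = 190
  Leather: 18 * 22 = 396
  Wood: 23 * 38 = 874
Total = 190 + 396 + 874 = 1460

1460 gold


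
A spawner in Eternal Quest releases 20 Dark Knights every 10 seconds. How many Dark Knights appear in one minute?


Spawns per minute = count * (60 / interval)
= 20 * (60 / 10)
= 20 * 6.0
= 120.0

120.0 per minute


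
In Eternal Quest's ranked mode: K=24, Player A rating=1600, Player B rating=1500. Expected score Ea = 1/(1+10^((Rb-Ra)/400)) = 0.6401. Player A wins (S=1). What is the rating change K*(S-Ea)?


Elo update: delta = K * (S - Ea), where S = 1 (wins)
S - Ea = 1 - 0.6401 = 0.3599
Rating change = 24 * 0.3599
= 8.64

8.64 rating points


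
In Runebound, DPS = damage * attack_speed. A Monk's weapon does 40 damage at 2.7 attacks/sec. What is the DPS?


DPS = damage * attack_speed
= 40 * 2.7
= 108.0

108.0 DPS


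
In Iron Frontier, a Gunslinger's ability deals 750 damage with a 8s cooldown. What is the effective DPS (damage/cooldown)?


DPS = damage / cooldown
= 750 / 8
= 93.75

93.75 DPS


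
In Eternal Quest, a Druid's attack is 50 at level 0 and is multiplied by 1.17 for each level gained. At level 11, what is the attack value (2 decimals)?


value = base * growth^level
= 50 * 1.17^11
= 50 * 5.623989
= 281.20

281.20 attack


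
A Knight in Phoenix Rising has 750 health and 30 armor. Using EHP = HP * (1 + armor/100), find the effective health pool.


EHP = 750 * (1 + 30/100)
= 750 * (1 + 0.3)
= 750 * 1.3
= 975.0

975.0 EHP


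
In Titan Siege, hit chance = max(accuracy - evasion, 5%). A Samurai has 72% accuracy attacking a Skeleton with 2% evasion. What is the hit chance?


accuracy - evasion = 72 - 2 = 70
Apply floor: max(70, 5) = 70
Hit chance = 70%

70%


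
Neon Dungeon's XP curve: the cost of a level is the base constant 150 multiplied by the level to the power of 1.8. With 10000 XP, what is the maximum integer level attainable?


XP = 150 * level^1.8, so level = (XP / 150)^(1/1.8)
= (10000 / 150)^(1/1.8)
= 66.6667^0.5556
= 10.3106
Floor: level = 10

level 10


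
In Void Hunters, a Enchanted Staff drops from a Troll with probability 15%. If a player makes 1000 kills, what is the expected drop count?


Expected drops = kills * (drop_rate / 100)
= 1000 * (15 / 100)
= 1000 * 0.15
= 150.0

150.0 drops


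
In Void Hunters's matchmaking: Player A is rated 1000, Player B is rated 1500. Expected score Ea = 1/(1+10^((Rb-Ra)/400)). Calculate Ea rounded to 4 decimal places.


Elo expected score: Ea = 1/(1 + 10^((Rb-Ra)/400))
Rb - Ra = 1500 - 1000 = 500
(Rb-Ra)/400 = 500/400 = 1.25
10^1.25 = 17.782794
Ea = 1/(1 + 17.782794) = 1/18.782794 = 0.0532

0.0532


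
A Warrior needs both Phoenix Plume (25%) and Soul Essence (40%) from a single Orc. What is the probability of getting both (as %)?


For independent events, P(both) = P(A) * P(B)
= 25% * 40%
= 1000 / 100 %
= 10.0%

10.0%


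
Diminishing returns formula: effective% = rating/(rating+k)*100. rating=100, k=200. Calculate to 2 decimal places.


effective% = rating / (rating + k) * 100
= 100 / (100 + 200) * 100
= 100 / 300 * 100
= 0.333333 * 100
= 33.33%

33.33%


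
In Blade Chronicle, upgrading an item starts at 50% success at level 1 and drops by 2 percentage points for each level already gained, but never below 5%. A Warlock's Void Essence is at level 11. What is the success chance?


raw_rate = 50 - 2 * (11 - 1)
= 50 - 2 * 10
= 50 - 20
= 30
Apply floor: max(30, 5) = 30%

30%


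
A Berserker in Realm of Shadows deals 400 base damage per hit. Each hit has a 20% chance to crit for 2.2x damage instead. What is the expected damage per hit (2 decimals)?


E[dmg] = base * (1 + crit_chance * (crit_mult - 1))
cc as decimal = 20/100 = 0.2
cm - 1 = 2.2 - 1 = 1.2
Bonus factor = 0.2 * 1.2 = 0.24
Total multiplier = 1 + 0.24 = 1.24
Expected damage = 400 * 1.24 = 496.00

496.00 damage


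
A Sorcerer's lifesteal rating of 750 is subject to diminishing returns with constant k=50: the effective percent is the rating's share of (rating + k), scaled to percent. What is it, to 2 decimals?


effective% = rating / (rating + k) * 100
= 750 / (750 + 50) * 100
= 750 / 800 * 100
= 0.9375 * 100
= 93.75%

93.75%


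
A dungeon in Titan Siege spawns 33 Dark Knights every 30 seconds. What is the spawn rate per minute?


Spawns per minute = count * (60 / interval)
= 33 * (60 / 30)
= 33 * 2.0
= 66.0

66.0 per minute


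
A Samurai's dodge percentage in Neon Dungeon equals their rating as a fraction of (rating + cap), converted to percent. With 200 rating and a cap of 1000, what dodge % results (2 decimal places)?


dodge% = 200 / (200 + 1000) * 100
= 200 / 1200 * 100
= 0.166667 * 100
= 16.67%

16.67%


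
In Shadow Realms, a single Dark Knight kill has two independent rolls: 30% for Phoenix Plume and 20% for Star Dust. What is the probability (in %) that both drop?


For independent events, P(both) = P(A) * P(B)
= 30% * 20%
= 600 / 100 %
= 6.0%

6.0%


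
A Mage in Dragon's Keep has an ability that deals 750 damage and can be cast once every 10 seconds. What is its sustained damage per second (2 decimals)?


DPS = damage / cooldown
= 750 / 10
= 75.00

75.00 DPS


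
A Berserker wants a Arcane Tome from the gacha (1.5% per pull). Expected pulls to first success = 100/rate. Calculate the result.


Expected pulls for a geometric distribution = 1/p = 100 / rate%
= 100 / 1.5
= 66.67

66.67 pulls


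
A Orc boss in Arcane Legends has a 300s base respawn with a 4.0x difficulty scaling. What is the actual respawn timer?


Respawn time = base * multiplier
= 300 * 4.0
= 1200.0 seconds

1200.0 seconds


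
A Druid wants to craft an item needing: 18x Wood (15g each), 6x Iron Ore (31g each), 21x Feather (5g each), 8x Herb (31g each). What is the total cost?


Cost breakdown:
  Wood: 18 * 15 = 270
  Iron Ore: 6 * 31 = 186
  Feather: 21 * 5 = 105
  Herb: 8 * 31 = 248
Total = 270 + 186 + 105 + 248 = 809

809 gold


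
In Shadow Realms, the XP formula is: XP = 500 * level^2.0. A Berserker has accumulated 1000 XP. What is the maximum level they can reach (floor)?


XP = 500 * level^2.0, so level = (XP / 500)^(1/2.0)
= (1000 / 500)^(1/2.0)
= 2.0^0.5
= 1.4142
Floor: level = 1

level 1


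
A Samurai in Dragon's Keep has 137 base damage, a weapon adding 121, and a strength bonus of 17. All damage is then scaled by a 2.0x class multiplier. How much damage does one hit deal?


Sum base + weapon + str = 137 + 121 + 17 = 275
Multiply by 2.0:
275 * 2.0 = 550.0

550.0 damage


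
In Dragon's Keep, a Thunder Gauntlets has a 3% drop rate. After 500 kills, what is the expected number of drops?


Expected drops = kills * (drop_rate / 100)
= 500 * (3 / 100)
= 500 * 0.03
= 15.0

15.0 drops


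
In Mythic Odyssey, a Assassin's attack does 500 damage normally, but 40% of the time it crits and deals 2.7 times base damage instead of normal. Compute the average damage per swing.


E[dmg] = base * (1 + crit_chance * (crit_mult - 1))
cc as decimal = 40/100 = 0.4
cm - 1 = 2.7 - 1 = 1.7
Bonus factor = 0.4 * 1.7 = 0.68
Total multiplier = 1 + 0.68 = 1.68
Expected damage = 500 * 1.68 = 840.00

840.00 damage


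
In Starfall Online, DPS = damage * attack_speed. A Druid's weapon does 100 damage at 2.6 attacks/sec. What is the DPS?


DPS = damage * attack_speed
= 100 * 2.6
= 260.0

260.0 DPS


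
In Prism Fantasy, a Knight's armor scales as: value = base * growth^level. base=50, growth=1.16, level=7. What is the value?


value = base * growth^level
= 50 * 1.16^7
= 50 * 2.82622
= 141.31

141.31 armor


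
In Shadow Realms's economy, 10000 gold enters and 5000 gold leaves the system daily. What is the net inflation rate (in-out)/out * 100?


Net gold = 10000 - 5000 = 5000
Inflation rate = net / sunk * 100 = 5000 / 5000 * 100
= 1.0 * 100
= 100.00%

100.00%


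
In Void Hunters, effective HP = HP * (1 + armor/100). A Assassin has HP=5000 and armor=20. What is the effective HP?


EHP = 5000 * (1 + 20/100)
= 5000 * (1 + 0.2)
= 5000 * 1.2
= 6000.0

6000.0 EHP


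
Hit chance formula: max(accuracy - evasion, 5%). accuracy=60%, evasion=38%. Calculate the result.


accuracy - evasion = 60 - 38 = 22
Apply floor: max(22, 5) = 22
Hit chance = 22%

22%


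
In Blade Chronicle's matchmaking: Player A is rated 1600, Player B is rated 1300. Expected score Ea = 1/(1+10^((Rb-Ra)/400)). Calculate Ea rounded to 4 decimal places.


Elo expected score: Ea = 1/(1 + 10^((Rb-Ra)/400))
Rb - Ra = 1300 - 1600 = -300
(Rb-Ra)/400 = -300/400 = -0.75
10^-0.75 = 0.177828
Ea = 1/(1 + 0.177828) = 1/1.177828 = 0.8490

0.8490


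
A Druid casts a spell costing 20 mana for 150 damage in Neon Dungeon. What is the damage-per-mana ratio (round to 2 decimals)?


Efficiency = damage / mana
= 150 / 20
= 7.50

7.50 dmg/mana


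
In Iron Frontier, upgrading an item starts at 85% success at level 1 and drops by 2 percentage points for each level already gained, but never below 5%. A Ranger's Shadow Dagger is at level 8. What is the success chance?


raw_rate = 85 - 2 * (8 - 1)
= 85 - 2 * 7
= 85 - 14
= 71
Apply floor: max(71, 5) = 71%

71%


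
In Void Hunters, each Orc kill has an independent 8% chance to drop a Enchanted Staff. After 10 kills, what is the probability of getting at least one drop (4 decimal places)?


P(at least one) = 1 - P(none) = 1 - (1-p)^n
p = 8/100 = 0.08
1 - p = 0.92
(1 - p)^10 = 0.92^10 = 0.434388
P(at least one) = 1 - 0.434388 = 0.5656

0.5656


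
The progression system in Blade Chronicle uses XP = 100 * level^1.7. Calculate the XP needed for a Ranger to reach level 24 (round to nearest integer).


XP = 100 * level^1.7
Substitute level = 24:
XP = 100 * 24^1.7
= 100 * 222.0031
= 22200

22200 XP


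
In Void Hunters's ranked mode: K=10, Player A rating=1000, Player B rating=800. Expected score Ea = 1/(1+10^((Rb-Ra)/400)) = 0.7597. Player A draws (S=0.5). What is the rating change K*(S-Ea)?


Elo update: delta = K * (S - Ea), where S = 0.5 (draws)
S - Ea = 0.5 - 0.7597 = -0.2597
Rating change = 10 * -0.2597
= -2.60

-2.60 rating points


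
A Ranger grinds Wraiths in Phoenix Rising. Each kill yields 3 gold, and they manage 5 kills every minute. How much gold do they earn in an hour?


Gold per minute = 3 * 5 = 15
Gold per hour = 15 * 60 = 900

900 gold/hour


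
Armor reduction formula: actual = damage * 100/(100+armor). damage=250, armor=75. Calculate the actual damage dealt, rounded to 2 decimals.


actual = 250 * 100 / (100 + 75)
= 250 * 100 / 175
= 25000 / 175
= 142.86

142.86 damage


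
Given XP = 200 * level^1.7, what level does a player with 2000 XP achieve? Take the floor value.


XP = 200 * level^1.7, so level = (XP / 200)^(1/1.7)
= (2000 / 200)^(1/1.7)
= 10.0^0.5882
= 3.8747
Floor: level = 3

level 3


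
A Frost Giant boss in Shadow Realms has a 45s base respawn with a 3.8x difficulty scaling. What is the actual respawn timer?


Respawn time = base * multiplier
= 45 * 3.8
= 171.0 seconds

171.0 seconds


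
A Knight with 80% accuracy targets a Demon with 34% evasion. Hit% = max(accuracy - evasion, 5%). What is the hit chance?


accuracy - evasion = 80 - 34 = 46
Apply floor: max(46, 5) = 46
Hit chance = 46%

46%


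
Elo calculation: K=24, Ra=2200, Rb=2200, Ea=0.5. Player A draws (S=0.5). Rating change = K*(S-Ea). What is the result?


Elo update: delta = K * (S - Ea), where S = 0.5 (draws)
S - Ea = 0.5 - 0.5 = 0.0
Rating change = 24 * 0.0
= 0.00

0.00 rating points


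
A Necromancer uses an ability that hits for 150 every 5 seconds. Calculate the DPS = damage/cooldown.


DPS = damage / cooldown
= 150 / 5
= 30.00

30.00 DPS


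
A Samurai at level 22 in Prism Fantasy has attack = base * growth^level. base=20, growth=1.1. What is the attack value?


value = base * growth^level
= 20 * 1.1^22
= 20 * 8.140275
= 162.81

162.81 attack


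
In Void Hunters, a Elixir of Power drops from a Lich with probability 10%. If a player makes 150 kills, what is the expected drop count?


Expected drops = kills * (drop_rate / 100)
= 150 * (10 / 100)
= 150 * 0.1
= 15.0

15.0 drops


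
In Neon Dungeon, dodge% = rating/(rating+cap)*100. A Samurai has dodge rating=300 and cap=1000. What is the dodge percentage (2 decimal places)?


dodge% = 300 / (300 + 1000) * 100
= 300 / 1300 * 100
= 0.230769 * 100
= 23.08%

23.08%


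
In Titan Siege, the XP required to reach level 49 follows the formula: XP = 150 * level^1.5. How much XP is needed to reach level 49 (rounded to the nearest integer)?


XP = 150 * level^1.5
Substitute level = 49:
XP = 150 * 49^1.5
= 150 * 343.0
= 51450

51450 XP


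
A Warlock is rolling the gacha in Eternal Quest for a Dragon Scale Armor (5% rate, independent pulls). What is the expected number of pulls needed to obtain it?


Expected pulls for a geometric distribution = 1/p = 100 / rate%
= 100 / 5
= 20.0

20.0 pulls


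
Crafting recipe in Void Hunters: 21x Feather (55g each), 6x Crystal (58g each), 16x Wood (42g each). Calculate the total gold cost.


Cost breakdown:
  Feather: 21 * 55 = 1155
  Crystal: 6 * 58 = 348
  Wood: 16 * 42 = 672
Total = 1155 + 348 + 672 = 2175

2175 gold


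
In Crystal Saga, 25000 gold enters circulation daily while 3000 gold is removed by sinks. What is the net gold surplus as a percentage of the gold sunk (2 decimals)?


Net gold = 25000 - 3000 = 22000
Inflation rate = net / sunk * 100 = 22000 / 3000 * 100
= 7.333333 * 100
= 733.33%

733.33%


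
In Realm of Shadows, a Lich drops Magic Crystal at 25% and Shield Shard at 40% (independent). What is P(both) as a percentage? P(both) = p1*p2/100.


For independent events, P(both) = P(A) * P(B)
= 25% * 40%
= 1000 / 100 %
= 10.0%

10.0%


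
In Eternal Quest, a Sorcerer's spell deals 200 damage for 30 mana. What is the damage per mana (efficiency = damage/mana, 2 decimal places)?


Efficiency = damage / mana
= 200 / 30
= 6.67

6.67 dmg/mana


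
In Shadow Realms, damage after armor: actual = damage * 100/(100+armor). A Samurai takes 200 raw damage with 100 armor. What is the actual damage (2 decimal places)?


actual = 200 * 100 / (100 + 100)
= 200 * 100 / 200
= 20000 / 200
= 100.00

100.00 damage


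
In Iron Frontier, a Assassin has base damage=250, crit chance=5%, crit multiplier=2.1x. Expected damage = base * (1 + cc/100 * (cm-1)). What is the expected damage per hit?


E[dmg] = base * (1 + crit_chance * (crit_mult - 1))
cc as decimal = 5/100 = 0.05
cm - 1 = 2.1 - 1 = 1.1
Bonus factor = 0.05 * 1.1 = 0.055
Total multiplier = 1 + 0.055 = 1.055
Expected damage = 250 * 1.055 = 263.75

263.75 damage


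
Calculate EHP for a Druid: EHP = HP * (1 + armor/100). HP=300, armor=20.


EHP = 300 * (1 + 20/100)
= 300 * (1 + 0.2)
= 300 * 1.2
= 360.0

360.0 EHP


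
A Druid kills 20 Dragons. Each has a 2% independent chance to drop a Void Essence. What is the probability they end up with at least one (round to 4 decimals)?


P(at least one) = 1 - P(none) = 1 - (1-p)^n
p = 2/100 = 0.02
1 - p = 0.98
(1 - p)^20 = 0.98^20 = 0.667608
P(at least one) = 1 - 0.667608 = 0.3324

0.3324


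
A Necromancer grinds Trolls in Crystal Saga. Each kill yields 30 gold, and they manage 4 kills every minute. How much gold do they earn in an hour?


Gold per minute = 30 * 4 = 120
Gold per hour = 120 * 60 = 7200

7200 gold/hour


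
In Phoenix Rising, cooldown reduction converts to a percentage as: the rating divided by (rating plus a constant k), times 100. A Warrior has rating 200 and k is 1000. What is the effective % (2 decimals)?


effective% = rating / (rating + k) * 100
= 200 / (200 + 1000) * 100
= 200 / 1200 * 100
= 0.166667 * 100
= 16.67%

16.67%


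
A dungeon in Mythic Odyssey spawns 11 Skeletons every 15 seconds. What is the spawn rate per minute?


Spawns per minute = count * (60 / interval)
= 11 * (60 / 15)
= 11 * 4.0
= 44.0

44.0 per minute


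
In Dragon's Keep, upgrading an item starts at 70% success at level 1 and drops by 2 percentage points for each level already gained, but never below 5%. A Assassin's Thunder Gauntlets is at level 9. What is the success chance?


raw_rate = 70 - 2 * (9 - 1)
= 70 - 2 * 8
= 70 - 16
= 54
Apply floor: max(54, 5) = 54%

54%


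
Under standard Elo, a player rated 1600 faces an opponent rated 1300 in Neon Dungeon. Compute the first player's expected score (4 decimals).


Elo expected score: Ea = 1/(1 + 10^((Rb-Ra)/400))
Rb - Ra = 1300 - 1600 = -300
(Rb-Ra)/400 = -300/400 = -0.75
10^-0.75 = 0.177828
Ea = 1/(1 + 0.177828) = 1/1.177828 = 0.8490

0.8490


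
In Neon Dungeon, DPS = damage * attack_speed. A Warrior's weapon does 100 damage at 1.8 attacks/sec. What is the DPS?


DPS = damage * attack_speed
= 100 * 1.8
= 180.0

180.0 DPS


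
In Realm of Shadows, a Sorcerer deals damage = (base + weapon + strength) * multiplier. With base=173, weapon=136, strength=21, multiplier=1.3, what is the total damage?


Sum base + weapon + str = 173 + 136 + 21 = 330
Multiply by 1.3:
330 * 1.3 = 429.0

429.0 damage


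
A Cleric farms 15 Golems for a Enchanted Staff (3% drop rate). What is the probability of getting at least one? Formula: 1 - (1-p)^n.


P(at least one) = 1 - P(none) = 1 - (1-p)^n
p = 3/100 = 0.03
1 - p = 0.97
(1 - p)^15 = 0.97^15 = 0.633251
P(at least one) = 1 - 0.633251 = 0.3667

0.3667


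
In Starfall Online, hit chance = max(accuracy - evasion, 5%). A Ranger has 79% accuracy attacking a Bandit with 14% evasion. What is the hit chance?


accuracy - evasion = 79 - 14 = 65
Apply floor: max(65, 5) = 65
Hit chance = 65%

65%


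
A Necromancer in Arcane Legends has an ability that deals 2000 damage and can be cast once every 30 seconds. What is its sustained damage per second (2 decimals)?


DPS = damage / cooldown
= 2000 / 30
= 66.67

66.67 DPS


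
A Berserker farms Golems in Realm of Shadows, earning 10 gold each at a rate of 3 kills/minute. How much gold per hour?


Gold per minute = 10 * 3 = 30
Gold per hour = 30 * 60 = 1800

1800 gold/hour


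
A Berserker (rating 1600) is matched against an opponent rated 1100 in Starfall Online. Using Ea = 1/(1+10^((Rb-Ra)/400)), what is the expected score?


Elo expected score: Ea = 1/(1 + 10^((Rb-Ra)/400))
Rb - Ra = 1100 - 1600 = -500
(Rb-Ra)/400 = -500/400 = -1.25
10^-1.25 = 0.056234
Ea = 1/(1 + 0.056234) = 1/1.056234 = 0.9468

0.9468


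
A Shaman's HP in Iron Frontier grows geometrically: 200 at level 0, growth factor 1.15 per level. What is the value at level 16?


value = base * growth^level
= 200 * 1.15^16
= 200 * 9.357621
= 1871.52

1871.52 HP


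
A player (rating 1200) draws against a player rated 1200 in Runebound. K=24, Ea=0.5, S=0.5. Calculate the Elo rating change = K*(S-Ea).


Elo update: delta = K * (S - Ea), where S = 0.5 (draws)
S - Ea = 0.5 - 0.5 = 0.0
Rating change = 24 * 0.0
= 0.00

0.00 rating points


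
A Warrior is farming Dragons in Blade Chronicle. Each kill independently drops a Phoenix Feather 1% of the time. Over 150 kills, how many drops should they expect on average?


Expected drops = kills * (drop_rate / 100)
= 150 * (1 / 100)
= 150 * 0.01
= 1.5

1.5 drops


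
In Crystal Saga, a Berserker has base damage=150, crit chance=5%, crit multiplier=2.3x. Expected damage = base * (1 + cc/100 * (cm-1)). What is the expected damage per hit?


E[dmg] = base * (1 + crit_chance * (crit_mult - 1))
cc as decimal = 5/100 = 0.05
cm - 1 = 2.3 - 1 = 1.3
Bonus factor = 0.05 * 1.3 = 0.065
Total multiplier = 1 + 0.065 = 1.065
Expected damage = 150 * 1.065 = 159.75

159.75 damage


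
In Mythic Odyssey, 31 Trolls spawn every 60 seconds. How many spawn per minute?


Spawns per minute = count * (60 / interval)
= 31 * (60 / 60)
= 31 * 1.0
= 31.0

31.0 per minute


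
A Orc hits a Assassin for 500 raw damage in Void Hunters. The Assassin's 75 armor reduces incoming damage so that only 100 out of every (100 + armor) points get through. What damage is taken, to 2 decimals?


actual = 500 * 100 / (100 + 75)
= 500 * 100 / 175
= 50000 / 175
= 285.71

285.71 damage


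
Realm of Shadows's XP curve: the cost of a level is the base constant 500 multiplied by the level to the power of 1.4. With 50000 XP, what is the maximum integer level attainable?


XP = 500 * level^1.4, so level = (XP / 500)^(1/1.4)
= (50000 / 500)^(1/1.4)
= 100.0^0.7143
= 26.827
Floor: level = 26

level 26


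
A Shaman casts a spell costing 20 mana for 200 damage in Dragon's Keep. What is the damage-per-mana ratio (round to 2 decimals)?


Efficiency = damage / mana
= 200 / 20
= 10.00

10.00 dmg/mana


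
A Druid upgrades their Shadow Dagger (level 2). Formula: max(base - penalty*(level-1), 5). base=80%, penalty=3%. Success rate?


raw_rate = 80 - 3 * (2 - 1)
= 80 - 3 * 1
= 80 - 3
= 77
Apply floor: max(77, 5) = 77%

77%


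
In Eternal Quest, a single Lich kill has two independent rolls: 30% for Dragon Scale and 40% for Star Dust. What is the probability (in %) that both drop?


For independent events, P(both) = P(A) * P(B)
= 30% * 40%
= 1200 / 100 %
= 12.0%

12.0%


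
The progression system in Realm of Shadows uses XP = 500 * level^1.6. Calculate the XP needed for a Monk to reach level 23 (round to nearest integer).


XP = 500 * level^1.6
Substitute level = 23:
XP = 500 * 23^1.6
= 500 * 150.9262
= 75463

75463 XP


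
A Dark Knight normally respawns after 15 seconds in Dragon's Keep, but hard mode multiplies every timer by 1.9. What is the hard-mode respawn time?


Respawn time = base * multiplier
= 15 * 1.9
= 28.5 seconds

28.5 seconds


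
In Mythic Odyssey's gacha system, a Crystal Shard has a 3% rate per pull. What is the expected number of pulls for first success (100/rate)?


Expected pulls for a geometric distribution = 1/p = 100 / rate%
= 100 / 3
= 33.33

33.33 pulls


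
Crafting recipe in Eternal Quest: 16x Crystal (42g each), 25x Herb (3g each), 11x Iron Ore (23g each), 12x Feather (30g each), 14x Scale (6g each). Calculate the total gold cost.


Cost breakdown:
  Crystal: 16 * 42 = 672
  Herb: 25 * 3 = 75
  Iron Ore: 11 * 23 = 253
  Feather: 12 * 30 = 360
  Scale: 14 * 6 = 84
Total = 672 + 75 + 253 + 360 + 84 = 1444

1444 gold


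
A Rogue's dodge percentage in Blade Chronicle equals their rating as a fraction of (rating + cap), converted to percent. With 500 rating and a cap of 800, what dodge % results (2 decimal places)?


dodge% = 500 / (500 + 800) * 100
= 500 / 1300 * 100
= 0.384615 * 100
= 38.46%

38.46%


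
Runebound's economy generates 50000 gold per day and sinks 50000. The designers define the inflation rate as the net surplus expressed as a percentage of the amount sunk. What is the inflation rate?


Net gold = 50000 - 50000 = 0
Inflation rate = net / sunk * 100 = 0 / 50000 * 100
= 0.0 * 100
= 0.00%

0.00%


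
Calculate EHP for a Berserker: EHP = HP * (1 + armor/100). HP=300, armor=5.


EHP = 300 * (1 + 5/100)
= 300 * (1 + 0.05)
= 300 * 1.05
= 315.0

315.0 EHP


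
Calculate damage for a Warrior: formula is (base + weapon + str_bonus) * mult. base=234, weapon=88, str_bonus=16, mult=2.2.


Sum base + weapon + str = 234 + 88 + 16 = 338
Multiply by 2.2:
338 * 2.2 = 743.6

743.6 damage


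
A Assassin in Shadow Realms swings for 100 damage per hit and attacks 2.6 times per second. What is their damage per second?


DPS = damage * attack_speed
= 100 * 2.6
= 260.0

260.0 DPS


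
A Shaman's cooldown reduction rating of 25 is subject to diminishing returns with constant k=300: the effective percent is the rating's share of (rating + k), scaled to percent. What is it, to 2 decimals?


effective% = rating / (rating + k) * 100
= 25 / (25 + 300) * 100
= 25 / 325 * 100
= 0.076923 * 100
= 7.69%

7.69%


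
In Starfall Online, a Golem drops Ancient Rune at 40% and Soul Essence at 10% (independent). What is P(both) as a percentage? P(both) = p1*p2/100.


For independent events, P(both) = P(A) * P(B)
= 40% * 10%
= 400 / 100 %
= 4.0%

4.0%


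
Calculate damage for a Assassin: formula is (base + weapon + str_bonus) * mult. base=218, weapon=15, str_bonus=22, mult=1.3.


Sum base + weapon + str = 218 + 15 + 22 = 255
Multiply by 1.3:
255 * 1.3 = 331.5

331.5 damage


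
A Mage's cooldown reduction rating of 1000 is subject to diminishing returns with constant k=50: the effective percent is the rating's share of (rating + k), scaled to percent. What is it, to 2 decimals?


effective% = rating / (rating + k) * 100
= 1000 / (1000 + 50) * 100
= 1000 / 1050 * 100
= 0.952381 * 100
= 95.24%

95.24%


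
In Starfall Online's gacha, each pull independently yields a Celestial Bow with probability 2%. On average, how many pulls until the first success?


Expected pulls for a geometric distribution = 1/p = 100 / rate%
= 100 / 2
= 50.0

50.0 pulls


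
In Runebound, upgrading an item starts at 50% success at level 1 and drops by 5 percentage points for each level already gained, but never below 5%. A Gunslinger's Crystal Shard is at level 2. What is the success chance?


raw_rate = 50 - 5 * (2 - 1)
= 50 - 5 * 1
= 50 - 5
= 45
Apply floor: max(45, 5) = 45%

45%


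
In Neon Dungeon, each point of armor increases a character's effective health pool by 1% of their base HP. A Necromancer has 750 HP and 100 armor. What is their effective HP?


EHP = 750 * (1 + 100/100)
= 750 * (1 + 1.0)
= 750 * 2.0
= 1500.0

1500.0 EHP


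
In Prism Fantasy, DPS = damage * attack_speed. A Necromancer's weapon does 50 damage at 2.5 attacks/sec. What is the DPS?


DPS = damage * attack_speed
= 50 * 2.5
= 125.0

125.0 DPS


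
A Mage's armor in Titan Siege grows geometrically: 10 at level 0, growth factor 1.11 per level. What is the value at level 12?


value = base * growth^level
= 10 * 1.11^12
= 10 * 3.498451
= 34.98

34.98 armor


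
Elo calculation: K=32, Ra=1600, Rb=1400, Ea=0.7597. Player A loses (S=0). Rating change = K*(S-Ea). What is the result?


Elo update: delta = K * (S - Ea), where S = 0 (loses)
S - Ea = 0 - 0.7597 = -0.7597
Rating change = 32 * -0.7597
= -24.31

-24.31 rating points


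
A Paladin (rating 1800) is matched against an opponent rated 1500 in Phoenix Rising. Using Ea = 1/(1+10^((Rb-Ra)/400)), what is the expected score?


Elo expected score: Ea = 1/(1 + 10^((Rb-Ra)/400))
Rb - Ra = 1500 - 1800 = -300
(Rb-Ra)/400 = -300/400 = -0.75
10^-0.75 = 0.177828
Ea = 1/(1 + 0.177828) = 1/1.177828 = 0.8490

0.8490


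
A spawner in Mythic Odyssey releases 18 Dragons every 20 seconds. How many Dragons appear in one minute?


Spawns per minute = count * (60 / interval)
= 18 * (60 / 20)
= 18 * 3.0
= 54.0

54.0 per minute


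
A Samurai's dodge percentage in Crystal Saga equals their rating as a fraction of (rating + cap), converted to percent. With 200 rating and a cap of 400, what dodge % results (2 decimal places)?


dodge% = 200 / (200 + 400) * 100
= 200 / 600 * 100
= 0.333333 * 100
= 33.33%

33.33%


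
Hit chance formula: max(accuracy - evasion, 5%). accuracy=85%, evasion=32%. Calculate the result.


accuracy - evasion = 85 - 32 = 53
Apply floor: max(53, 5) = 53
Hit chance = 53%

53%


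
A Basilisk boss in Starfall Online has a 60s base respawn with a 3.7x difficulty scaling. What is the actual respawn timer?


Respawn time = base * multiplier
= 60 * 3.7
= 222.0 seconds

222.0 seconds


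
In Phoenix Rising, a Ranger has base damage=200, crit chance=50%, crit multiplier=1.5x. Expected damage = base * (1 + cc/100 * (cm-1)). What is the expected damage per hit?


E[dmg] = base * (1 + crit_chance * (crit_mult - 1))
cc as decimal = 50/100 = 0.5
cm - 1 = 1.5 - 1 = 0.5
Bonus factor = 0.5 * 0.5 = 0.25
Total multiplier = 1 + 0.25 = 1.25
Expected damage = 200 * 1.25 = 250.00

250.00 damage


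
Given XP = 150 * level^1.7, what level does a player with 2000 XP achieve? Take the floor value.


XP = 150 * level^1.7, so level = (XP / 150)^(1/1.7)
= (2000 / 150)^(1/1.7)
= 13.3333^0.5882
= 4.5891
Floor: level = 4

level 4


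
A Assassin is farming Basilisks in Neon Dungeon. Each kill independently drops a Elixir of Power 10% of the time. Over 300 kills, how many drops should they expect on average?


Expected drops = kills * (drop_rate / 100)
= 300 * (10 / 100)
= 300 * 0.1
= 30.0

30.0 drops


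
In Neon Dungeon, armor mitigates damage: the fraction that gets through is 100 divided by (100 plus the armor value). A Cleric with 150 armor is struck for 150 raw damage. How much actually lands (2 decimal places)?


actual = 150 * 100 / (100 + 150)
= 150 * 100 / 250
= 15000 / 250
= 60.00

60.00 damage


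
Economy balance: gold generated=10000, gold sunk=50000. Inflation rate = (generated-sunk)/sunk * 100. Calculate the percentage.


Net gold = 10000 - 50000 = -40000
Inflation rate = net / sunk * 100 = -40000 / 50000 * 100
= -0.8 * 100
= -80.00%

-80.00%


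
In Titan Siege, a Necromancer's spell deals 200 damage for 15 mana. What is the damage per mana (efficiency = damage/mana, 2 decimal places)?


Efficiency = damage / mana
= 200 / 15
= 13.33

13.33 dmg/mana


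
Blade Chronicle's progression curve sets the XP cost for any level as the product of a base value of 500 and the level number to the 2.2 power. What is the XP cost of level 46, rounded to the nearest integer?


XP = 500 * level^2.2
Substitute level = 46:
XP = 500 * 46^2.2
= 500 * 4550.58499
= 2275292

2275292 XP


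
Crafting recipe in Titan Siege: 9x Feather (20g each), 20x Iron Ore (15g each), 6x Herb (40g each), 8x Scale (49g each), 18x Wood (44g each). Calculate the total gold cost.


Cost breakdown:
  Feather: 9 * 20 = 180
  Iron Ore: 20 * 15 = 300
  Herb: 6 * 40 = 240
  Scale: 8 * 49 = 392
  Wood: 18 * 44 = 792
Total = 180 + 300 + 240 + 392 + 792 = 1904

1904 gold


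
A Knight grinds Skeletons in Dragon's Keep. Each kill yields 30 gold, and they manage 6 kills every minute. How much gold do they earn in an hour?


Gold per minute = 30 * 6 = 180
Gold per hour = 180 * 60 = 10800

10800 gold/hour


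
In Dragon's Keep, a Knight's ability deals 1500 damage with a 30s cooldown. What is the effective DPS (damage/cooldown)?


DPS = damage / cooldown
= 1500 / 30
= 50.00

50.00 DPS


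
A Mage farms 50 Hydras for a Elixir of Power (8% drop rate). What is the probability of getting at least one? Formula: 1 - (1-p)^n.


P(at least one) = 1 - P(none) = 1 - (1-p)^n
p = 8/100 = 0.08
1 - p = 0.92
(1 - p)^50 = 0.92^50 = 0.015466
P(at least one) = 1 - 0.015466 = 0.9845

0.9845


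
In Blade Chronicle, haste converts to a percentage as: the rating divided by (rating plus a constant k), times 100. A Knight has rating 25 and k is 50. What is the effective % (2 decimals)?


effective% = rating / (rating + k) * 100
= 25 / (25 + 50) * 100
= 25 / 75 * 100
= 0.333333 * 100
= 33.33%

33.33%


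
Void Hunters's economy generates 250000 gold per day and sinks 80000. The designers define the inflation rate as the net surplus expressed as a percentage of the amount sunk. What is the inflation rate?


Net gold = 250000 - 80000 = 170000
Inflation rate = net / sunk * 100 = 170000 / 80000 * 100
= 2.125 * 100
= 212.50%

212.50%


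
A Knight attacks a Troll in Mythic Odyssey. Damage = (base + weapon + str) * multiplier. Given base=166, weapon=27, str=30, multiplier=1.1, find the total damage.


Sum base + weapon + str = 166 + 27 + 30 = 223
Multiply by 1.1:
223 * 1.1 = 245.3

245.3 damage


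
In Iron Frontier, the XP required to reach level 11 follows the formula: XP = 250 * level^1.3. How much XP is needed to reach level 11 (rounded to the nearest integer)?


XP = 250 * level^1.3
Substitute level = 11:
XP = 250 * 11^1.3
= 250 * 22.5845
= 5646

5646 XP


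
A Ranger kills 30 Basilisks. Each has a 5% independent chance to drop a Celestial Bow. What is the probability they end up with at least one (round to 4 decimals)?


P(at least one) = 1 - P(none) = 1 - (1-p)^n
p = 5/100 = 0.05
1 - p = 0.95
(1 - p)^30 = 0.95^30 = 0.214639
P(at least one) = 1 - 0.214639 = 0.7854

0.7854


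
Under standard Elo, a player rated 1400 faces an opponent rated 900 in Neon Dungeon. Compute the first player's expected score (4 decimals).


Elo expected score: Ea = 1/(1 + 10^((Rb-Ra)/400))
Rb - Ra = 900 - 1400 = -500
(Rb-Ra)/400 = -500/400 = -1.25
10^-1.25 = 0.056234
Ea = 1/(1 + 0.056234) = 1/1.056234 = 0.9468

0.9468


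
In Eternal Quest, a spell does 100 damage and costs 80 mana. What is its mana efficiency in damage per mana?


Efficiency = damage / mana
= 100 / 80
= 1.25

1.25 dmg/mana


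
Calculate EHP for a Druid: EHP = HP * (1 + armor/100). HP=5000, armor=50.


EHP = 5000 * (1 + 50/100)
= 5000 * (1 + 0.5)
= 5000 * 1.5
= 7500.0

7500.0 EHP
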